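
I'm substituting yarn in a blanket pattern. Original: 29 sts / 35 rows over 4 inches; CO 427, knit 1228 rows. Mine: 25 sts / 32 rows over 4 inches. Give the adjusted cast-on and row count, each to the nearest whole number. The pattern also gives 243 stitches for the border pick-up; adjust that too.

Cast on 368 stitches; work 1123 rows; border pick-up 209 stitches.

Stitches: 427 × 25/29 = 368.10 → 368.
Rows: 1228 × 32/35 = 1122.74 → 1123.
border pick-up: 243 × 25/29 = 209.48 → 209.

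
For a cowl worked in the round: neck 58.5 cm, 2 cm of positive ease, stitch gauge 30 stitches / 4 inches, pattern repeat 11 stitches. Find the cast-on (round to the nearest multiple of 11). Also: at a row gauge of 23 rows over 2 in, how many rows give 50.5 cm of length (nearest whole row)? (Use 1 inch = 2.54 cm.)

Cast on 176 stitches; work 229 rows.

Finished = 58.5 + 2 = 60.5 cm.
60.5 cm × 1/2.54 = 23.82 inches.
30/4 = 7.5 sts per in; 23.82 × 7.5 = 178.64 sts.
Nearest multiple of 11 → 176.
50.5 cm = 19.88 inches; × 11.5 = 228.64 → 229 rows.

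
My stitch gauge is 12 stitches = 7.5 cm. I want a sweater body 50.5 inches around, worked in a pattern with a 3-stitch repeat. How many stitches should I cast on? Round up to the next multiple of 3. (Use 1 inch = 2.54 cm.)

50.5 in = 50.5 × 2.54 = 128.27 cm.
12 / 7.5 = 1.6 sts/cm.
128.27 × 1.6 = 205.23 sts.
→ 207.

Cast on 207 stitches.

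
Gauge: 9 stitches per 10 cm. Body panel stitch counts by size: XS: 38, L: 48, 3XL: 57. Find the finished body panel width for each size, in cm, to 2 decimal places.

XS 42.22 cm; L 53.33 cm; 3XL 63.33 cm.

9/10 = 0.9 sts per cm.
XS: 38 / 0.9 = 42.222 → 42.22 cm.
L: 48 / 0.9 = 53.333 → 53.33 cm.
3XL: 57 / 0.9 = 63.333 → 63.33 cm.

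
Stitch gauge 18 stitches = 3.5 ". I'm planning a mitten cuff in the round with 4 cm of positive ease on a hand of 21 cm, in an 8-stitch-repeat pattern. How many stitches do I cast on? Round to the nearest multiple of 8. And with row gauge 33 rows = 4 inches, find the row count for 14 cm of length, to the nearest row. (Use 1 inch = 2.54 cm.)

Cast on 48 stitches; work 45 rows.

Finished = 21 + 4 = 25 cm.
25 cm × 1/2.54 = 9.84 inches.
18/3.5 = 5.143 sts per in; 9.84 × 5.143 = 50.62 sts.
Nearest multiple of 8 → 48.
14 cm = 5.51 inches; × 8.25 = 45.47 → 45 rows.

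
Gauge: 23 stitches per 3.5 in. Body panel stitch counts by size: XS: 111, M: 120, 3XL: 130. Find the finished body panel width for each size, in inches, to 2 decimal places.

XS 16.89 inches; M 18.26 inches; 3XL 19.78 inches.

23/3.5 = 6.571 sts per in.
XS: 111 / 6.571 = 16.891 → 16.89 in.
M: 120 / 6.571 = 18.261 → 18.26 in.
3XL: 130 / 6.571 = 19.783 → 19.78 in.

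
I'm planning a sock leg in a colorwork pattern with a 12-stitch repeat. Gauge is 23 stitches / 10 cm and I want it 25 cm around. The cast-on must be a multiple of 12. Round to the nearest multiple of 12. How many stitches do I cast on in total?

23 / 10 = 2.3 sts per cm.
25 × 2.3 = 57.50 sts.
Nearest multiple of 12: 60.

CO 60 sts.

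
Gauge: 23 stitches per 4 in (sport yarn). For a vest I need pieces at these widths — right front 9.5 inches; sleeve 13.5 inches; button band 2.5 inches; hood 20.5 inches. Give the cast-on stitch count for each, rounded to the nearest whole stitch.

Rate = 23/4 = 5.75 sts per in.
right front: 9.5 × 5.75 = 54.62 → 55.
sleeve: 13.5 × 5.75 = 77.62 → 78.
button band: 2.5 × 5.75 = 14.38 → 14.
hood: 20.5 × 5.75 = 117.88 → 118.

right front 55; sleeve 78; button band 14; hood 118.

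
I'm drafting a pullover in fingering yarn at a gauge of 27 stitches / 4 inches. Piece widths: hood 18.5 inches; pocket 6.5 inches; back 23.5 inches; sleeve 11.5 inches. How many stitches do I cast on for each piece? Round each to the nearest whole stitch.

hood 125; pocket 44; back 159; sleeve 78.

Rate = 27/4 = 6.75 sts per in.
hood: 18.5 × 6.75 = 124.88 → 125.
pocket: 6.5 × 6.75 = 43.88 → 44.
back: 23.5 × 6.75 = 158.62 → 159.
sleeve: 11.5 × 6.75 = 77.62 → 78.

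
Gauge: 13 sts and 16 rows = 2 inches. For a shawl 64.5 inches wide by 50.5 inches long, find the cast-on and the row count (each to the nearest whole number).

Stitch gauge = 13/2 = 6.5 sts/in; 64.5 × 6.5 = 419.25 → 419 sts.
Row gauge = 16/2 = 8 rows/in; 50.5 × 8 = 404.00 → 404 rows.

Cast on 419 stitches and work 404 rows.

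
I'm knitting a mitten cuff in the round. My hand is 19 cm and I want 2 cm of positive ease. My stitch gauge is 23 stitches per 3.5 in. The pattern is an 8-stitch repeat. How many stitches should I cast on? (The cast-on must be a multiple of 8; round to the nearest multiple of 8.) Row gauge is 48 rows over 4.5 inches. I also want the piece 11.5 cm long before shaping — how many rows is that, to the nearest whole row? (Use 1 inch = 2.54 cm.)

Finished = 19 + 2 = 21 cm.
21 cm × 1/2.54 = 8.27 inches.
23/3.5 = 6.571 sts per in; 8.27 × 6.571 = 54.33 sts.
Nearest multiple of 8 → 56.
11.5 cm = 4.53 inches; × 10.667 = 48.29 → 48 rows.

Cast on 56 stitches; work 48 rows.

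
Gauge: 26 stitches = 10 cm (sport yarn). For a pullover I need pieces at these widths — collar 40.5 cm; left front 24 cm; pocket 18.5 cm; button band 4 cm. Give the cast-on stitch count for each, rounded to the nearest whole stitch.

collar 105; left front 62; pocket 48; button band 10.

Rate = 26/10 = 2.6 sts per cm.
collar: 40.5 × 2.6 = 105.30 → 105.
left front: 24 × 2.6 = 62.40 → 62.
pocket: 18.5 × 2.6 = 48.10 → 48.
button band: 4 × 2.6 = 10.40 → 10.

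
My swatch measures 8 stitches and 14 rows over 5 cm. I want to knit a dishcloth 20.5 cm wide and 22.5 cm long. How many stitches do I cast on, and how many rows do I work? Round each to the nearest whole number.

Stitch gauge = 8/5 = 1.6 sts/cm; 20.5 × 1.6 = 32.80 → 33 sts.
Row gauge = 14/5 = 2.8 rows/cm; 22.5 × 2.8 = 63.00 → 63 rows.

Cast on 33 stitches and work 63 rows.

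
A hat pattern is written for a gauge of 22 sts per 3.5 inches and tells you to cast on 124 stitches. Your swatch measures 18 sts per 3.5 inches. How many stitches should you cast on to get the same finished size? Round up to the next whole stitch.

Scale factor = 18 / 22 = 0.818.
124 × 18 / 22 = 101.45 sts.
→ 102 sts.

102 stitches.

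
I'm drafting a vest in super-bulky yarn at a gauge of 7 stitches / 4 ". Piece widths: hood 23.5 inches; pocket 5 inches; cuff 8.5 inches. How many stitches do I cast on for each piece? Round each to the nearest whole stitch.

hood 41; pocket 9; cuff 15.

Rate = 7/4 = 1.75 sts per in.
hood: 23.5 × 1.75 = 41.12 → 41.
pocket: 5 × 1.75 = 8.75 → 9.
cuff: 8.5 × 1.75 = 14.88 → 15.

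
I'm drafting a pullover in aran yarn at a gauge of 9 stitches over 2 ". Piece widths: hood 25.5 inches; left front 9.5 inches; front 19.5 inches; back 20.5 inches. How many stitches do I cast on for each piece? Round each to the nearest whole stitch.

hood 115; left front 43; front 88; back 92.

Rate = 9/2 = 4.5 sts per in.
hood: 25.5 × 4.5 = 114.75 → 115.
left front: 9.5 × 4.5 = 42.75 → 43.
front: 19.5 × 4.5 = 87.75 → 88.
back: 20.5 × 4.5 = 92.25 → 92.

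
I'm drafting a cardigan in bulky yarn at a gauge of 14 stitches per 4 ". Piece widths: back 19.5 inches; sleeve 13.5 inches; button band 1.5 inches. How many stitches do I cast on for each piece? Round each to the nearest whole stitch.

back 68; sleeve 47; button band 5.

Rate = 14/4 = 3.5 sts per in.
back: 19.5 × 3.5 = 68.25 → 68.
sleeve: 13.5 × 3.5 = 47.25 → 47.
button band: 1.5 × 3.5 = 5.25 → 5.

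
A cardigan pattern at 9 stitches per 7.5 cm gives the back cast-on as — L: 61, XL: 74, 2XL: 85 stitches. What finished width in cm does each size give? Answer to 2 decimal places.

9/7.5 = 1.2 sts per cm.
L: 61 / 1.2 = 50.833 → 50.83 cm.
XL: 74 / 1.2 = 61.667 → 61.67 cm.
2XL: 85 / 1.2 = 70.833 → 70.83 cm.

L 50.83 cm; XL 61.67 cm; 2XL 70.83 cm.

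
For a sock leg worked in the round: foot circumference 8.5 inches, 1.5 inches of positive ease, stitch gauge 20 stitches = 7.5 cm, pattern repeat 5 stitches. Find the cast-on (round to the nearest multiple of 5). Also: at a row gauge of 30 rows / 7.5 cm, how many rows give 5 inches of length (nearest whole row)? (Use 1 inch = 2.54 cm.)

Cast on 70 stitches; work 51 rows.

Finished = 8.5 + 1.5 = 10 inches.
10 inches × 2.54 = 25.40 cm.
20/7.5 = 2.667 sts per cm; 25.40 × 2.667 = 67.73 sts.
Nearest multiple of 5 → 70.
5 inches = 12.70 cm; × 4 = 50.80 → 51 rows.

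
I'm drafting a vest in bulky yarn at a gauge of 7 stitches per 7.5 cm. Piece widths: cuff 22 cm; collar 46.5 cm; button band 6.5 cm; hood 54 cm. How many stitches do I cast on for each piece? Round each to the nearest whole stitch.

Rate = 7/7.5 = 0.933 sts per cm.
cuff: 22 × 0.933 = 20.53 → 21.
collar: 46.5 × 0.933 = 43.40 → 43.
button band: 6.5 × 0.933 = 6.07 → 6.
hood: 54 × 0.933 = 50.40 → 50.

cuff 21; collar 43; button band 6; hood 50.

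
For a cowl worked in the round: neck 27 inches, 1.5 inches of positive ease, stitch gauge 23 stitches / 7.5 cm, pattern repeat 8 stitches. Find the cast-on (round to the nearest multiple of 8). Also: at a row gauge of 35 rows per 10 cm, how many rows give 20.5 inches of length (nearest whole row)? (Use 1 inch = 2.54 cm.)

Finished = 27 + 1.5 = 28.5 inches.
28.5 inches × 2.54 = 72.39 cm.
23/7.5 = 3.067 sts per cm; 72.39 × 3.067 = 222.00 sts.
Nearest multiple of 8 → 224.
20.5 inches = 52.07 cm; × 3.5 = 182.25 → 182 rows.

Cast on 224 stitches; work 182 rows.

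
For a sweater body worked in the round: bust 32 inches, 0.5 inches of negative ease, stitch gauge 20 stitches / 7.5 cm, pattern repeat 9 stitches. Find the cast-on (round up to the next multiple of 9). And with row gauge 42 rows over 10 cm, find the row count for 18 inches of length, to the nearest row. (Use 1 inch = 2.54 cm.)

Cast on 216 stitches; work 192 rows.

Finished = 32 − 0.5 = 31.5 inches.
31.5 inches × 2.54 = 80.01 cm.
20/7.5 = 2.667 sts per cm; 80.01 × 2.667 = 213.36 sts.
Next multiple of 9 → 216.
18 inches = 45.72 cm; × 4.2 = 192.02 → 192 rows.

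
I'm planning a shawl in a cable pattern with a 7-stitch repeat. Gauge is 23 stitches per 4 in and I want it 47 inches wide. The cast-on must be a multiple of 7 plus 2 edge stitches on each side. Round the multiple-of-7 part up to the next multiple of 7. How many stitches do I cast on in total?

Cast on 277 stitches.

23 / 4 = 5.75 sts per inch.
47 × 5.75 = 270.25 sts.
Less 4 edge sts → 266.25 for the repeat.
Next multiple of 7: 273.
Add back 4 edge sts → 277.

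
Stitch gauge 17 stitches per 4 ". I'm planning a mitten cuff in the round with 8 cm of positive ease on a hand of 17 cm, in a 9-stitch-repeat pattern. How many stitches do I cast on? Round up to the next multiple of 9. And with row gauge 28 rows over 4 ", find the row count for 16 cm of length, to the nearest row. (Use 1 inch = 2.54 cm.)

Finished = 17 + 8 = 25 cm.
25 cm × 1/2.54 = 9.84 inches.
17/4 = 4.25 sts per in; 9.84 × 4.25 = 41.83 sts.
Next multiple of 9 → 45.
16 cm = 6.30 inches; × 7 = 44.09 → 44 rows.

Cast on 45 stitches; work 44 rows.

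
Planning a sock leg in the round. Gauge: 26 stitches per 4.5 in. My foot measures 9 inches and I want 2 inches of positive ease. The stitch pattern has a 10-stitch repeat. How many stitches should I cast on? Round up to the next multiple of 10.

CO 70 sts.

Finished = 9 + 2 = 11 inches.
26 / 4.5 = 5.778 sts/in.
11 × 5.778 = 63.56 sts.
Next multiple of 10: 70.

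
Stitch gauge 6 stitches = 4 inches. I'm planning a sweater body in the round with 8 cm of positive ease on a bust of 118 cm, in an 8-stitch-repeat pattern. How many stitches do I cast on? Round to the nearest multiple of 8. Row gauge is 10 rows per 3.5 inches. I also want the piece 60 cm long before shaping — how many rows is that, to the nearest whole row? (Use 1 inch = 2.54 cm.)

Finished = 118 + 8 = 126 cm.
126 cm × 1/2.54 = 49.61 inches.
6/4 = 1.5 sts per in; 49.61 × 1.5 = 74.41 sts.
Nearest multiple of 8 → 72.
60 cm = 23.62 inches; × 2.857 = 67.49 → 67 rows.

Cast on 72 stitches; work 67 rows.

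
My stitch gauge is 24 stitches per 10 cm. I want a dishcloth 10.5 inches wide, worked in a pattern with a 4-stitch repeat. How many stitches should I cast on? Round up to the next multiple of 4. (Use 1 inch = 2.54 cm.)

10.5 in = 10.5 × 2.54 = 26.67 cm.
24 / 10 = 2.4 sts/cm.
26.67 × 2.4 = 64.01 sts.
→ 68.

CO 68 sts.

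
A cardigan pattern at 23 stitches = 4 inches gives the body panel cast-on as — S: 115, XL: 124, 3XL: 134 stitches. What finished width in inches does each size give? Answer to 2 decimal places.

S 20.00 inches; XL 21.57 inches; 3XL 23.30 inches.

23/4 = 5.75 sts per in.
S: 115 / 5.75 = 20.000 → 20.00 in.
XL: 124 / 5.75 = 21.565 → 21.57 in.
3XL: 134 / 5.75 = 23.304 → 23.30 in.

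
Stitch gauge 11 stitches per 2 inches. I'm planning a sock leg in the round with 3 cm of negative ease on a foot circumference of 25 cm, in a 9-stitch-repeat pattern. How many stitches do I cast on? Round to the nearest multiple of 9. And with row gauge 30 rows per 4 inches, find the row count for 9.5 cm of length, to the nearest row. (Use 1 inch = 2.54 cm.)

Cast on 45 stitches; work 28 rows.

Finished = 25 − 3 = 22 cm.
22 cm × 1/2.54 = 8.66 inches.
11/2 = 5.5 sts per in; 8.66 × 5.5 = 47.64 sts.
Nearest multiple of 9 → 45.
9.5 cm = 3.74 inches; × 7.5 = 28.05 → 28 rows.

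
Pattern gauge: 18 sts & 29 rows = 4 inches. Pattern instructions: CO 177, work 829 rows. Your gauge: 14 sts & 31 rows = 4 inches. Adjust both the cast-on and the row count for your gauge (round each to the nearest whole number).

Cast on 138 stitches; work 886 rows.

Stitches: 177 × 14/18 = 137.67 → 138.
Rows: 829 × 31/29 = 886.17 → 886.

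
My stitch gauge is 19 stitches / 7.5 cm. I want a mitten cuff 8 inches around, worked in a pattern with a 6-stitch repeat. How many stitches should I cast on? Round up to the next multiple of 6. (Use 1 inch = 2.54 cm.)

8 in = 8 × 2.54 = 20.32 cm.
19 / 7.5 = 2.533 sts/cm.
20.32 × 2.533 = 51.48 sts.
→ 54.

Cast on 54 stitches.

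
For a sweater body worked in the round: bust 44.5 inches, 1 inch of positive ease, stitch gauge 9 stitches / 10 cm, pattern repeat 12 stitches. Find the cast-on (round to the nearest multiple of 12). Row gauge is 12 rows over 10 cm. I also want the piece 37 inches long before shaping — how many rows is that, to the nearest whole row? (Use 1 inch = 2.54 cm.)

Finished = 44.5 + 1 = 45.5 inches.
45.5 inches × 2.54 = 115.57 cm.
9/10 = 0.9 sts per cm; 115.57 × 0.9 = 104.01 sts.
Nearest multiple of 12 → 108.
37 inches = 93.98 cm; × 1.2 = 112.78 → 113 rows.

Cast on 108 stitches; work 113 rows.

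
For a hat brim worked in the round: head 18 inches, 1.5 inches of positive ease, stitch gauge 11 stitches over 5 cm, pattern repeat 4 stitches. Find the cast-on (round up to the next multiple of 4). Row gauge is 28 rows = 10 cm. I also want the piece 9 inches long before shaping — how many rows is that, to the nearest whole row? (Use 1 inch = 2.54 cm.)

Cast on 112 stitches; work 64 rows.

Finished = 18 + 1.5 = 19.5 inches.
19.5 inches × 2.54 = 49.53 cm.
11/5 = 2.2 sts per cm; 49.53 × 2.2 = 108.97 sts.
Next multiple of 4 → 112.
9 inches = 22.86 cm; × 2.8 = 64.01 → 64 rows.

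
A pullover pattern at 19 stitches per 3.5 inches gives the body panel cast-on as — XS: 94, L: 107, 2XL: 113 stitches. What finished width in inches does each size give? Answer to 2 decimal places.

19/3.5 = 5.429 sts per in.
XS: 94 / 5.429 = 17.316 → 17.32 in.
L: 107 / 5.429 = 19.711 → 19.71 in.
2XL: 113 / 5.429 = 20.816 → 20.82 in.

XS 17.32 inches; L 19.71 inches; 2XL 20.82 inches.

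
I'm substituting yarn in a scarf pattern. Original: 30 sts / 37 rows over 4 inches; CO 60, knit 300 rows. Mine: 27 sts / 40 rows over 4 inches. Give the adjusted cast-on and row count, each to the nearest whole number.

Stitches: 60 × 27/30 = 54.00 → 54.
Rows: 300 × 40/37 = 324.32 → 324.

Cast on 54 stitches; work 324 rows.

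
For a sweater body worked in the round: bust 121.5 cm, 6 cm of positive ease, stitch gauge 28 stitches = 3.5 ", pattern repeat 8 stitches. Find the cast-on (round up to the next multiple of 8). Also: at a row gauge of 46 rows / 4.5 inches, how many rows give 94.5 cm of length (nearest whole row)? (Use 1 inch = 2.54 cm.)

Finished = 121.5 + 6 = 127.5 cm.
127.5 cm × 1/2.54 = 50.20 inches.
28/3.5 = 8 sts per in; 50.20 × 8 = 401.57 sts.
Next multiple of 8 → 408.
94.5 cm = 37.20 inches; × 10.222 = 380.31 → 380 rows.

Cast on 408 stitches; work 380 rows.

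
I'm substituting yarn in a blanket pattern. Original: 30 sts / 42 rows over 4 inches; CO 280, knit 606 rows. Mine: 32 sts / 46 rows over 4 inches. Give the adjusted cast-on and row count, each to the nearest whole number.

Stitches: 280 × 32/30 = 298.67 → 299.
Rows: 606 × 46/42 = 663.71 → 664.

Cast on 299 stitches; work 664 rows.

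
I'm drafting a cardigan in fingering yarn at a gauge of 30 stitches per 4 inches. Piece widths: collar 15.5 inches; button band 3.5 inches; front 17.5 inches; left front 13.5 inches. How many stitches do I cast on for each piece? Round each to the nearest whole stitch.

Rate = 30/4 = 7.5 sts per in.
collar: 15.5 × 7.5 = 116.25 → 116.
button band: 3.5 × 7.5 = 26.25 → 26.
front: 17.5 × 7.5 = 131.25 → 131.
left front: 13.5 × 7.5 = 101.25 → 101.

collar 116; button band 26; front 131; left front 101.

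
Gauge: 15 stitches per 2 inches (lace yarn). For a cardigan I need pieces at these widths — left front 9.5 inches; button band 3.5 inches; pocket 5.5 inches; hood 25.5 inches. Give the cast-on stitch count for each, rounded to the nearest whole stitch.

left front 71; button band 26; pocket 41; hood 191.

Rate = 15/2 = 7.5 sts per in.
left front: 9.5 × 7.5 = 71.25 → 71.
button band: 3.5 × 7.5 = 26.25 → 26.
pocket: 5.5 × 7.5 = 41.25 → 41.
hood: 25.5 × 7.5 = 191.25 → 191.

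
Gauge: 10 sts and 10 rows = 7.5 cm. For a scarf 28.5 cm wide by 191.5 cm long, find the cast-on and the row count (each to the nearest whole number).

Stitch gauge = 10/7.5 = 1.333 sts/cm; 28.5 × 1.333 = 38.00 → 38 sts.
Row gauge = 10/7.5 = 1.333 rows/cm; 191.5 × 1.333 = 255.33 → 255 rows.

Cast on 38 stitches and work 255 rows.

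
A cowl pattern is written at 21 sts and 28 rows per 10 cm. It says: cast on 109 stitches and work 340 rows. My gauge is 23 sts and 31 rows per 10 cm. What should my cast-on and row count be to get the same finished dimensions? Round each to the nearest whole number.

Stitches: 109 × 23/21 = 119.38 → 119.
Rows: 340 × 31/28 = 376.43 → 376.

Cast on 119 stitches; work 376 rows.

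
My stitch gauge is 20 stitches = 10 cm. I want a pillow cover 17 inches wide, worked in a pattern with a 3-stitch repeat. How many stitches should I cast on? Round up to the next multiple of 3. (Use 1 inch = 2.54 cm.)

Cast on 87 stitches.

17 in = 17 × 2.54 = 43.18 cm.
20 / 10 = 2 sts/cm.
43.18 × 2 = 86.36 sts.
→ 87.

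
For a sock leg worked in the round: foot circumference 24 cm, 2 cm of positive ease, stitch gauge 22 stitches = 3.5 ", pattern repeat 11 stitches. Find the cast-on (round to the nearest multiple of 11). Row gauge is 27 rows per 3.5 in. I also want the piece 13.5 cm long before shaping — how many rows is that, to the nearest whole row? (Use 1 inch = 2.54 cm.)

Cast on 66 stitches; work 41 rows.

Finished = 24 + 2 = 26 cm.
26 cm × 1/2.54 = 10.24 inches.
22/3.5 = 6.286 sts per in; 10.24 × 6.286 = 64.34 sts.
Nearest multiple of 11 → 66.
13.5 cm = 5.31 inches; × 7.714 = 41.00 → 41 rows.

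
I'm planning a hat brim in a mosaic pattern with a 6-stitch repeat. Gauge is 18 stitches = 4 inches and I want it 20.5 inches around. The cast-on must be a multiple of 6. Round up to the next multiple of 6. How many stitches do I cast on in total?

18 / 4 = 4.5 sts per inch.
20.5 × 4.5 = 92.25 sts.
Next multiple of 6: 96.

CO 96 sts.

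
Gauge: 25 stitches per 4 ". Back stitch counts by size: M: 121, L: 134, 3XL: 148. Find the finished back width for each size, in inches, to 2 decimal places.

M 19.36 inches; L 21.44 inches; 3XL 23.68 inches.

25/4 = 6.25 sts per in.
M: 121 / 6.25 = 19.360 → 19.36 in.
L: 134 / 6.25 = 21.440 → 21.44 in.
3XL: 148 / 6.25 = 23.680 → 23.68 in.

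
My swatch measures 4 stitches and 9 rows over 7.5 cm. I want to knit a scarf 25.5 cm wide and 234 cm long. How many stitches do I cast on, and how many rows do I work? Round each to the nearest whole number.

Stitch gauge = 4/7.5 = 0.533 sts/cm; 25.5 × 0.533 = 13.60 → 14 sts.
Row gauge = 9/7.5 = 1.2 rows/cm; 234 × 1.2 = 280.80 → 281 rows.

Cast on 14 stitches and work 281 rows.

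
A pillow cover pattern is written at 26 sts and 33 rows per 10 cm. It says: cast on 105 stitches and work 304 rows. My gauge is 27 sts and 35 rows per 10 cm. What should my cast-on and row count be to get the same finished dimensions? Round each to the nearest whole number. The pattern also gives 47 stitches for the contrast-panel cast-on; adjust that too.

Stitches: 105 × 27/26 = 109.04 → 109.
Rows: 304 × 35/33 = 322.42 → 322.
contrast-panel cast-on: 47 × 27/26 = 48.81 → 49.

Cast on 109 stitches; work 322 rows; contrast-panel cast-on 49 stitches.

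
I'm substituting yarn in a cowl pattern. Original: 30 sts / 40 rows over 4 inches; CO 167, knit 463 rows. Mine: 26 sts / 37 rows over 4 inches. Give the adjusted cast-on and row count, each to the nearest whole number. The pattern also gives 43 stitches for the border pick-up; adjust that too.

Cast on 145 stitches; work 428 rows; border pick-up 37 stitches.

Stitches: 167 × 26/30 = 144.73 → 145.
Rows: 463 × 37/40 = 428.27 → 428.
border pick-up: 43 × 26/30 = 37.27 → 37.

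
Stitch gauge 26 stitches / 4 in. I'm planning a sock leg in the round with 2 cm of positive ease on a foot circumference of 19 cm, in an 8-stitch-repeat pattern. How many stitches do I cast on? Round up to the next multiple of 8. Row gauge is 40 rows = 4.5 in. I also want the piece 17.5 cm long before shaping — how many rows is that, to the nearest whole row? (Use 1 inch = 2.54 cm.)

Finished = 19 + 2 = 21 cm.
21 cm × 1/2.54 = 8.27 inches.
26/4 = 6.5 sts per in; 8.27 × 6.5 = 53.74 sts.
Next multiple of 8 → 56.
17.5 cm = 6.89 inches; × 8.889 = 61.24 → 61 rows.

Cast on 56 stitches; work 61 rows.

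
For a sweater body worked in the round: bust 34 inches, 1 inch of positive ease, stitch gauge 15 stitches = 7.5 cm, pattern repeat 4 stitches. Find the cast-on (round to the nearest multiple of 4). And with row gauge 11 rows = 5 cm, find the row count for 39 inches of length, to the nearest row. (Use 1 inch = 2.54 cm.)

Cast on 176 stitches; work 218 rows.

Finished = 34 + 1 = 35 inches.
35 inches × 2.54 = 88.90 cm.
15/7.5 = 2 sts per cm; 88.90 × 2 = 177.80 sts.
Nearest multiple of 4 → 176.
39 inches = 99.06 cm; × 2.2 = 217.93 → 218 rows.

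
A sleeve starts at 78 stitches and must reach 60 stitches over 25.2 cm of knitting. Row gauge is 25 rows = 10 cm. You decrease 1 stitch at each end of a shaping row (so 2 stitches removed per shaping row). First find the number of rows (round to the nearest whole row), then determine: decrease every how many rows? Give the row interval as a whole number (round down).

Rows = 25.2 × 2.5 = 63.0 → 63 rows.
Stitches to remove: 18 → 9 shaping rows (at 2 st each).
63 / 9 = 7.00 → every 7 rows.

Decrease every 7th row.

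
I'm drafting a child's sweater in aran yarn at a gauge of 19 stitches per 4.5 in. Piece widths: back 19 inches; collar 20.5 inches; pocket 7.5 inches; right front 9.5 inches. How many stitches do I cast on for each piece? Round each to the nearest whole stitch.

back 80; collar 87; pocket 32; right front 40.

Rate = 19/4.5 = 4.222 sts per in.
back: 19 × 4.222 = 80.22 → 80.
collar: 20.5 × 4.222 = 86.56 → 87.
pocket: 7.5 × 4.222 = 31.67 → 32.
right front: 9.5 × 4.222 = 40.11 → 40.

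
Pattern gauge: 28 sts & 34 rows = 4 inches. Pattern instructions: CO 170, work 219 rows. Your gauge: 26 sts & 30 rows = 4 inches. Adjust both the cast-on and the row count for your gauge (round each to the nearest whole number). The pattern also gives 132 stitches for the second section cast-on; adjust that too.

Cast on 158 stitches; work 193 rows; second section cast-on 123 stitches.

Stitches: 170 × 26/28 = 157.86 → 158.
Rows: 219 × 30/34 = 193.24 → 193.
second section cast-on: 132 × 26/28 = 122.57 → 123.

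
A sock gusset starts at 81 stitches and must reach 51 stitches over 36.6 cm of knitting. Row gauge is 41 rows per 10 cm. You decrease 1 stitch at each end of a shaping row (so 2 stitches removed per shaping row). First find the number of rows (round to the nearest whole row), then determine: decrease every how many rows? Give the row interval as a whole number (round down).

Decrease every 10th row.

Rows = 36.6 × 4.1 = 150.1 → 150 rows.
Stitches to remove: 30 → 15 shaping rows (at 2 st each).
150 / 15 = 10.00 → every 10 rows.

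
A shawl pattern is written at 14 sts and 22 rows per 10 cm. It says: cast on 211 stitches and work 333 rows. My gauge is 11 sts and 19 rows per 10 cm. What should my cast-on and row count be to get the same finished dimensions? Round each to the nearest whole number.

Cast on 166 stitches; work 288 rows.

Stitches: 211 × 11/14 = 165.79 → 166.
Rows: 333 × 19/22 = 287.59 → 288.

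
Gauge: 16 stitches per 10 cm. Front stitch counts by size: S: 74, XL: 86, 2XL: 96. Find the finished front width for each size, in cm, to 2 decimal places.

16/10 = 1.6 sts per cm.
S: 74 / 1.6 = 46.250 → 46.25 cm.
XL: 86 / 1.6 = 53.750 → 53.75 cm.
2XL: 96 / 1.6 = 60.000 → 60.00 cm.

S 46.25 cm; XL 53.75 cm; 2XL 60.00 cm.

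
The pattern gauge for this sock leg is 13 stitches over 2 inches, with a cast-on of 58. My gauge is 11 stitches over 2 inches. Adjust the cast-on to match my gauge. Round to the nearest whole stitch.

Scale factor = 11 / 13 = 0.846.
58 × 11 / 13 = 49.08 sts.
→ 49 sts.

49 stitches.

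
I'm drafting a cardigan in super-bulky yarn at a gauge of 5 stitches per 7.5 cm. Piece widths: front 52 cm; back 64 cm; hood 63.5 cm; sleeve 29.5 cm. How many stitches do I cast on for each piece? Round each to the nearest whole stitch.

front 35; back 43; hood 42; sleeve 20.

Rate = 5/7.5 = 0.667 sts per cm.
front: 52 × 0.667 = 34.67 → 35.
back: 64 × 0.667 = 42.67 → 43.
hood: 63.5 × 0.667 = 42.33 → 42.
sleeve: 29.5 × 0.667 = 19.67 → 20.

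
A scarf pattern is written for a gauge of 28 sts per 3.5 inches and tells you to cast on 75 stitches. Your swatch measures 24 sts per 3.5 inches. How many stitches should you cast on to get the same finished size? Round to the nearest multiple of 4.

64 stitches.

Scale factor = 24 / 28 = 0.857.
75 × 24 / 28 = 64.29 sts.
→ 64 sts.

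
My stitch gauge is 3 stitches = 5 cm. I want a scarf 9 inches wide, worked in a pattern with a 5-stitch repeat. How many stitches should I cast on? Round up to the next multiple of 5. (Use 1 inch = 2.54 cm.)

CO 15 sts.

9 in = 9 × 2.54 = 22.86 cm.
3 / 5 = 0.6 sts/cm.
22.86 × 0.6 = 13.72 sts.
→ 15.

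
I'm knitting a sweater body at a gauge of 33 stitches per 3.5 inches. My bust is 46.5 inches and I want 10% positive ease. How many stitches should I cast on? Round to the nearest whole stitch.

CO 482 sts.

Finished = 46.5 × 1.10 = 51.15 in.
33 / 3.5 = 9.429 sts per inch.
51.15 × 9.429 = 482.27 sts.
→ 482 sts.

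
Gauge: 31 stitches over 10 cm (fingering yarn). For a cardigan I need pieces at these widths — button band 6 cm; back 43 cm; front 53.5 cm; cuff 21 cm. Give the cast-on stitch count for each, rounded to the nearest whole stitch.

button band 19; back 133; front 166; cuff 65.

Rate = 31/10 = 3.1 sts per cm.
button band: 6 × 3.1 = 18.60 → 19.
back: 43 × 3.1 = 133.30 → 133.
front: 53.5 × 3.1 = 165.85 → 166.
cuff: 21 × 3.1 = 65.10 → 65.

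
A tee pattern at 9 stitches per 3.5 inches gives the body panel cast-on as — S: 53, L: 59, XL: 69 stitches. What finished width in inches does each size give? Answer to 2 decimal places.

9/3.5 = 2.571 sts per in.
S: 53 / 2.571 = 20.611 → 20.61 in.
L: 59 / 2.571 = 22.944 → 22.94 in.
XL: 69 / 2.571 = 26.833 → 26.83 in.

S 20.61 inches; L 22.94 inches; XL 26.83 inches.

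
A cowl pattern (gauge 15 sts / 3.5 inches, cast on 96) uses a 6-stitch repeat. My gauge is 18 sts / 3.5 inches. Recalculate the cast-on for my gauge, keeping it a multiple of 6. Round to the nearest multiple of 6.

96 × 18 / 15 = 115.20.
Nearest multiple of 6: 114.

CO 114 sts.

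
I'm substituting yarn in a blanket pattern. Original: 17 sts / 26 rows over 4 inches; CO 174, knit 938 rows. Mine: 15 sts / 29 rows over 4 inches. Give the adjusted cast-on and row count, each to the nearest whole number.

Stitches: 174 × 15/17 = 153.53 → 154.
Rows: 938 × 29/26 = 1046.23 → 1046.

Cast on 154 stitches; work 1046 rows.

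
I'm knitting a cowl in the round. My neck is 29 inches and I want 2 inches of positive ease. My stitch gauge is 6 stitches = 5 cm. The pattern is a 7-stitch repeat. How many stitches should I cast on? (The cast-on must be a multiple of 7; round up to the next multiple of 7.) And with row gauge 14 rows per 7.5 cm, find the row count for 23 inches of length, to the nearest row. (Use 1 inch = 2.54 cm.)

Finished = 29 + 2 = 31 inches.
31 inches × 2.54 = 78.74 cm.
6/5 = 1.2 sts per cm; 78.74 × 1.2 = 94.49 sts.
Next multiple of 7 → 98.
23 inches = 58.42 cm; × 1.867 = 109.05 → 109 rows.

Cast on 98 stitches; work 109 rows.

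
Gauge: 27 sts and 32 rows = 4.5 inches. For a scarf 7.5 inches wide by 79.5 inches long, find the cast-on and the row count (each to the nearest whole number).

Stitch gauge = 27/4.5 = 6 sts/in; 7.5 × 6 = 45.00 → 45 sts.
Row gauge = 32/4.5 = 7.111 rows/in; 79.5 × 7.111 = 565.33 → 565 rows.

Cast on 45 stitches and work 565 rows.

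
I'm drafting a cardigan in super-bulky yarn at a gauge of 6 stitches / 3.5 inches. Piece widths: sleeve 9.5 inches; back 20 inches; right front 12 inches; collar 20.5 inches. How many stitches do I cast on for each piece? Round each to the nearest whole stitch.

Rate = 6/3.5 = 1.714 sts per in.
sleeve: 9.5 × 1.714 = 16.29 → 16.
back: 20 × 1.714 = 34.29 → 34.
right front: 12 × 1.714 = 20.57 → 21.
collar: 20.5 × 1.714 = 35.14 → 35.

sleeve 16; back 34; right front 21; collar 35.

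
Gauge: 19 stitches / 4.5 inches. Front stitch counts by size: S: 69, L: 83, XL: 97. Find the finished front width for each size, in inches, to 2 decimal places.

19/4.5 = 4.222 sts per in.
S: 69 / 4.222 = 16.342 → 16.34 in.
L: 83 / 4.222 = 19.658 → 19.66 in.
XL: 97 / 4.222 = 22.974 → 22.97 in.

S 16.34 inches; L 19.66 inches; XL 22.97 inches.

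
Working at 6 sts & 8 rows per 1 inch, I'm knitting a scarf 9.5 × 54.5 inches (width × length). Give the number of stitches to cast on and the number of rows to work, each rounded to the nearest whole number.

Cast on 57 stitches and work 436 rows.

Stitch gauge = 6/1 = 6 sts/in; 9.5 × 6 = 57.00 → 57 sts.
Row gauge = 8/1 = 8 rows/in; 54.5 × 8 = 436.00 → 436 rows.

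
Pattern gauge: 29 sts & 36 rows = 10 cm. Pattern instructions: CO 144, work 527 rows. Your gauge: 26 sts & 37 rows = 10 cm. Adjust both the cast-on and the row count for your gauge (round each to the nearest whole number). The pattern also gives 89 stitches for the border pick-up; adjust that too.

Stitches: 144 × 26/29 = 129.10 → 129.
Rows: 527 × 37/36 = 541.64 → 542.
border pick-up: 89 × 26/29 = 79.79 → 80.

Cast on 129 stitches; work 542 rows; border pick-up 80 stitches.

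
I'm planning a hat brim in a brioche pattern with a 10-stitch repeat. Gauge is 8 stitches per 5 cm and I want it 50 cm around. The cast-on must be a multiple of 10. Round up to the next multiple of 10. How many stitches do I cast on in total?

80 stitches.

8 / 5 = 1.6 sts per cm.
50 × 1.6 = 80.00 sts.
Next multiple of 10: 80.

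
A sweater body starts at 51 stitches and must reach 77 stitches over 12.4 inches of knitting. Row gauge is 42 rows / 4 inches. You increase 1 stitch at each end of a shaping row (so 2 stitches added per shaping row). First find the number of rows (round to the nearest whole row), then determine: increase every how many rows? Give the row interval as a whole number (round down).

Rows = 12.4 × 10.5 = 130.2 → 130 rows.
Stitches to add: 26 → 13 shaping rows (at 2 st each).
130 / 13 = 10.00 → every 10 rows.

Increase every 10th row.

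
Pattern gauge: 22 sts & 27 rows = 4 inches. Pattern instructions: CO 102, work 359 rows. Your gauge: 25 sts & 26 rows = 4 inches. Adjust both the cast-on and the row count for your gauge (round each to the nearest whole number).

Cast on 116 stitches; work 346 rows.

Stitches: 102 × 25/22 = 115.91 → 116.
Rows: 359 × 26/27 = 345.70 → 346.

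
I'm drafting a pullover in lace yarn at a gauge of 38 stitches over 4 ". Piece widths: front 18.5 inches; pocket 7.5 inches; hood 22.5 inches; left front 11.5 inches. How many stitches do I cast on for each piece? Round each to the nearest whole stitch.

Rate = 38/4 = 9.5 sts per in.
front: 18.5 × 9.5 = 175.75 → 176.
pocket: 7.5 × 9.5 = 71.25 → 71.
hood: 22.5 × 9.5 = 213.75 → 214.
left front: 11.5 × 9.5 = 109.25 → 109.

front 176; pocket 71; hood 214; left front 109.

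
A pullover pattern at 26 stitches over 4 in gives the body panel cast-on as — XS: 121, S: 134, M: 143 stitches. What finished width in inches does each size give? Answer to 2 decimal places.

26/4 = 6.5 sts per in.
XS: 121 / 6.5 = 18.615 → 18.62 in.
S: 134 / 6.5 = 20.615 → 20.62 in.
M: 143 / 6.5 = 22.000 → 22.00 in.

XS 18.62 inches; S 20.62 inches; M 22.00 inches.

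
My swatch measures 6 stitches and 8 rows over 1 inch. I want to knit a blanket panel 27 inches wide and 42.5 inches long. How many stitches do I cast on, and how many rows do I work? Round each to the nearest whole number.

Stitch gauge = 6/1 = 6 sts/in; 27 × 6 = 162.00 → 162 sts.
Row gauge = 8/1 = 8 rows/in; 42.5 × 8 = 340.00 → 340 rows.

Cast on 162 stitches and work 340 rows.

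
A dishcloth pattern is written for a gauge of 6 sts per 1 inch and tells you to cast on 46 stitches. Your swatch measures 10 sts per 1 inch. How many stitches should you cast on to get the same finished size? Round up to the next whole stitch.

77 stitches.

Scale factor = 10 / 6 = 1.667.
46 × 10 / 6 = 76.67 sts.
→ 77 sts.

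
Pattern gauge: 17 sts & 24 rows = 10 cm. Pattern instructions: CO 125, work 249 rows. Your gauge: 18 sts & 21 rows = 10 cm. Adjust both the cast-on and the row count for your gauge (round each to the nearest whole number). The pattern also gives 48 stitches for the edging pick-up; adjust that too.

Cast on 132 stitches; work 218 rows; edging pick-up 51 stitches.

Stitches: 125 × 18/17 = 132.35 → 132.
Rows: 249 × 21/24 = 217.88 → 218.
edging pick-up: 48 × 18/17 = 50.82 → 51.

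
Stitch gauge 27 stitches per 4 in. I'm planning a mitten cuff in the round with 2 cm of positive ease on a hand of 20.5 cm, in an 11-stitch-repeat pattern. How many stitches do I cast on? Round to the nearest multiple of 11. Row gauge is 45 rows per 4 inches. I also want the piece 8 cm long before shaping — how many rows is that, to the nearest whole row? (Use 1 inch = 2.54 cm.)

Cast on 55 stitches; work 35 rows.

Finished = 20.5 + 2 = 22.5 cm.
22.5 cm × 1/2.54 = 8.86 inches.
27/4 = 6.75 sts per in; 8.86 × 6.75 = 59.79 sts.
Nearest multiple of 11 → 55.
8 cm = 3.15 inches; × 11.25 = 35.43 → 35 rows.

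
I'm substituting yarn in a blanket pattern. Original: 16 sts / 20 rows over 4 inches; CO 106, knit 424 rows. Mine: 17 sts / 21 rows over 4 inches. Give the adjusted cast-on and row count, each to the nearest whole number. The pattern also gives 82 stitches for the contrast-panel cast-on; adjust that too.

Stitches: 106 × 17/16 = 112.62 → 113.
Rows: 424 × 21/20 = 445.20 → 445.
contrast-panel cast-on: 82 × 17/16 = 87.12 → 87.

Cast on 113 stitches; work 445 rows; contrast-panel cast-on 87 stitches.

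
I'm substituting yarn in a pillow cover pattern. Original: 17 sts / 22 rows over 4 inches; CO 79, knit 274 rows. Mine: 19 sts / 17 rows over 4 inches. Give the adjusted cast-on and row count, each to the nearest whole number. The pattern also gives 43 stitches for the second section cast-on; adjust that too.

Stitches: 79 × 19/17 = 88.29 → 88.
Rows: 274 × 17/22 = 211.73 → 212.
second section cast-on: 43 × 19/17 = 48.06 → 48.

Cast on 88 stitches; work 212 rows; second section cast-on 48 stitches.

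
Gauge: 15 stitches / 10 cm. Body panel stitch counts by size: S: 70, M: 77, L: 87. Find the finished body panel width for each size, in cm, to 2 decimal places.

15/10 = 1.5 sts per cm.
S: 70 / 1.5 = 46.667 → 46.67 cm.
M: 77 / 1.5 = 51.333 → 51.33 cm.
L: 87 / 1.5 = 58.000 → 58.00 cm.

S 46.67 cm; M 51.33 cm; L 58.00 cm.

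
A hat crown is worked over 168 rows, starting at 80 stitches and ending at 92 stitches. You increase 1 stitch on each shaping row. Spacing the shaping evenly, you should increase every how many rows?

Stitches to add: |92 − 80| = 12.
Shaping rows needed: 12 / 1 = 12.
168 rows / 12 = every 14 rows.

Increase every 14th row.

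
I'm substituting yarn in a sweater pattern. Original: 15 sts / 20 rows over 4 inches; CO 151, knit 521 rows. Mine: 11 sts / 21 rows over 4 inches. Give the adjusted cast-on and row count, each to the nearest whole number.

Stitches: 151 × 11/15 = 110.73 → 111.
Rows: 521 × 21/20 = 547.05 → 547.

Cast on 111 stitches; work 547 rows.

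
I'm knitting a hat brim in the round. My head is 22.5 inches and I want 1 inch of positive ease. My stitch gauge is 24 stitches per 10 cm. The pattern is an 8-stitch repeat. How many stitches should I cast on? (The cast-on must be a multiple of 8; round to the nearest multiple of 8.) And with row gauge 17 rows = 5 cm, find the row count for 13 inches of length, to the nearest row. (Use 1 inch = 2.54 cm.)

Finished = 22.5 + 1 = 23.5 inches.
23.5 inches × 2.54 = 59.69 cm.
24/10 = 2.4 sts per cm; 59.69 × 2.4 = 143.26 sts.
Nearest multiple of 8 → 144.
13 inches = 33.02 cm; × 3.4 = 112.27 → 112 rows.

Cast on 144 stitches; work 112 rows.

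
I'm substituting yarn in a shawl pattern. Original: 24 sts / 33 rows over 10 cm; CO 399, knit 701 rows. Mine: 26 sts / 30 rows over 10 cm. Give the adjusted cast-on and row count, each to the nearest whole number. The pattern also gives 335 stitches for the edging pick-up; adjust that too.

Stitches: 399 × 26/24 = 432.25 → 432.
Rows: 701 × 30/33 = 637.27 → 637.
edging pick-up: 335 × 26/24 = 362.92 → 363.

Cast on 432 stitches; work 637 rows; edging pick-up 363 stitches.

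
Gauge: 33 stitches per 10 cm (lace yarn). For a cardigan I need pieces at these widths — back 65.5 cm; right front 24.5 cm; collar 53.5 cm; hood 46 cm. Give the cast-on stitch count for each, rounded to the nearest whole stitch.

back 216; right front 81; collar 177; hood 152.

Rate = 33/10 = 3.3 sts per cm.
back: 65.5 × 3.3 = 216.15 → 216.
right front: 24.5 × 3.3 = 80.85 → 81.
collar: 53.5 × 3.3 = 176.55 → 177.
hood: 46 × 3.3 = 151.80 → 152.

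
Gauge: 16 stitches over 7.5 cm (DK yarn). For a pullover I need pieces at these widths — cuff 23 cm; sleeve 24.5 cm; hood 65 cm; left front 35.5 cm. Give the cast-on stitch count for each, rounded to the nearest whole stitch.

Rate = 16/7.5 = 2.133 sts per cm.
cuff: 23 × 2.133 = 49.07 → 49.
sleeve: 24.5 × 2.133 = 52.27 → 52.
hood: 65 × 2.133 = 138.67 → 139.
left front: 35.5 × 2.133 = 75.73 → 76.

cuff 49; sleeve 52; hood 139; left front 76.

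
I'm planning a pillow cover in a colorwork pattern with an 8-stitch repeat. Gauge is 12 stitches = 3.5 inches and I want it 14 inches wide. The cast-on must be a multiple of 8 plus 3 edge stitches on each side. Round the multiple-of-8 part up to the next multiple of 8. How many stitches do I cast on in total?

CO 54 sts.

12 / 3.5 = 3.429 sts per inch.
14 × 3.429 = 48.00 sts.
Less 6 edge sts → 42.00 for the repeat.
Next multiple of 8: 48.
Add back 6 edge sts → 54.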